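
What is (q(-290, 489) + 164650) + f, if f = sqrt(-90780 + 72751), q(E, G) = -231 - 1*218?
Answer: 164201 + 11*I*sqrt(149) ≈ 1.642e+5 + 134.27*I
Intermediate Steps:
q(E, G) = -449 (q(E, G) = -231 - 218 = -449)
f = 11*I*sqrt(149) (f = sqrt(-18029) = 11*I*sqrt(149) ≈ 134.27*I)
(q(-290, 489) + 164650) + f = (-449 + 164650) + 11*I*sqrt(149) = 164201 + 11*I*sqrt(149)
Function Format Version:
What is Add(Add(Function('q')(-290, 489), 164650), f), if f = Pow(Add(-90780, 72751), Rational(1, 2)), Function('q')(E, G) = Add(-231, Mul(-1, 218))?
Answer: Add(164201, Mul(11, I, Pow(149, Rational(1, 2)))) ≈ Add(1.6420e+5, Mul(134.27, I))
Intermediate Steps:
Function('q')(E, G) = -449 (Function('q')(E, G) = Add(-231, -218) = -449)
f = Mul(11, I, Pow(149, Rational(1, 2))) (f = Pow(-18029, Rational(1, 2)) = Mul(11, I, Pow(149, Rational(1, 2))) ≈ Mul(134.27, I))
Add(Add(Function('q')(-290, 489), 164650), f) = Add(Add(-449, 164650), Mul(11, I, Pow(149, Rational(1, 2)))) = Add(164201, Mul(11, I, Pow(149, Rational(1, 2))))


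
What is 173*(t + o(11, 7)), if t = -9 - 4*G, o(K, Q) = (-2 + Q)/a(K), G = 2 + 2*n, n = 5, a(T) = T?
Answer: -107606/11 ≈ -9782.4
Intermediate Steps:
G = 12 (G = 2 + 2*5 = 2 + 10 = 12)
o(K, Q) = (-2 + Q)/K
t = -57 (t = -9 - 4*12 = -9 - 48 = -57)
173*(t + o(11, 7)) = 173*(-57 + (-2 + 7)/11) = 173*(-57 + (1/11)*5) = 173*(-57 + 5/11) = 173*(-622/11) = -107606/11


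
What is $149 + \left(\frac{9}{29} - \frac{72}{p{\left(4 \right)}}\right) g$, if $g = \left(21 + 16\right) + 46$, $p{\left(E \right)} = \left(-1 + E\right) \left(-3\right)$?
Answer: $\frac{24324}{29} \approx 838.76$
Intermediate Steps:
$p{\left(E \right)} = 3 - 3 E$
$g = 83$ ($g = 37 + 46 = 83$)
$149 + \left(\frac{9}{29} - \frac{72}{p{\left(4 \right)}}\right) g = 149 + \left(\frac{9}{29} - \frac{72}{3 - 12}\right) 83 = 149 + \left(9 \cdot \frac{1}{29} - \frac{72}{3 - 12}\right) 83 = 149 + \left(\frac{9}{29} - \frac{72}{-9}\right) 83 = 149 + \left(\frac{9}{29} - -8\right) 83 = 149 + \left(\frac{9}{29} + 8\right) 83 = 149 + \frac{241}{29} \cdot 83 = 149 + \frac{20003}{29} = \frac{24324}{29}$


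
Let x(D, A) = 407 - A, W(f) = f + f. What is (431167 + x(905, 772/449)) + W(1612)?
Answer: 195223530/449 ≈ 4.3480e+5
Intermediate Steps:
W(f) = 2*f
(431167 + x(905, 772/449)) + W(1612) = (431167 + (407 - 772/449)) + 2*1612 = (431167 + (407 - 772/449)) + 3224 = (431167 + 181971/449) + 3224 = 193775954/449 + 3224 = 195223530/449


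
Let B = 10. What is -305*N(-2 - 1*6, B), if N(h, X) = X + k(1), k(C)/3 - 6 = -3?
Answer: -5795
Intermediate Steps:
k(C) = 9 (k(C) = 18 + 3*(-3) = 18 - 9 = 9)
N(h, X) = 9 + X (N(h, X) = X + 9 = 9 + X)
-305*N(-2 - 1*6, B) = -305*(9 + 10) = -305*19 = -5795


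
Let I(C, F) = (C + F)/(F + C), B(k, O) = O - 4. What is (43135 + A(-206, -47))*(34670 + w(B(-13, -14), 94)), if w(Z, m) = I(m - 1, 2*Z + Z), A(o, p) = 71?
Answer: 1497995226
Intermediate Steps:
B(k, O) = -4 + O
I(C, F) = 1 (I(C, F) = (C + F)/(C + F) = 1)
w(Z, m) = 1
(43135 + A(-206, -47))*(34670 + w(B(-13, -14), 94)) = (43135 + 71)*(34670 + 1) = 43206*34671 = 1497995226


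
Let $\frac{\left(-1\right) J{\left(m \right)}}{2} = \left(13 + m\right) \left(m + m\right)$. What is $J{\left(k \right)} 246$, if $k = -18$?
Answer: $-88560$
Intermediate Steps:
$J{\left(m \right)} = - 4 m \left(13 + m\right)$ ($J{\left(m \right)} = - 2 \left(13 + m\right) \left(m + m\right) = - 2 \left(13 + m\right) 2 m = - 2 \cdot 2 m \left(13 + m\right) = - 4 m \left(13 + m\right)$)
$J{\left(k \right)} 246 = \left(-4\right) \left(-18\right) \left(13 - 18\right) 246 = \left(-4\right) \left(-18\right) \left(-5\right) 246 = \left(-360\right) 246 = -88560$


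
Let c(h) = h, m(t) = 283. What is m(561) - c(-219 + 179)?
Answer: 323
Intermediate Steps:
m(561) - c(-219 + 179) = 283 - (-219 + 179) = 283 - 1*(-40) = 283 + 40 = 323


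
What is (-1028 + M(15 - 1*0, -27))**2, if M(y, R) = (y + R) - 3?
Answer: 1087849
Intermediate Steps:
M(y, R) = -3 + R + y (M(y, R) = (R + y) - 3 = -3 + R + y)
(-1028 + M(15 - 1*0, -27))**2 = (-1028 + (-3 - 27 + (15 - 1*0)))**2 = (-1028 + (-3 - 27 + (15 + 0)))**2 = (-1028 + (-3 - 27 + 15))**2 = (-1028 - 15)**2 = (-1043)**2 = 1087849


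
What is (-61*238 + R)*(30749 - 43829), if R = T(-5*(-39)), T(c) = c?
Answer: 187344840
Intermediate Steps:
R = 195 (R = -5*(-39) = 195)
(-61*238 + R)*(30749 - 43829) = (-61*238 + 195)*(30749 - 43829) = (-14518 + 195)*(-13080) = -14323*(-13080) = 187344840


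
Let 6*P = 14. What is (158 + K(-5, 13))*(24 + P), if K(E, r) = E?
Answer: 4029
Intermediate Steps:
P = 7/3 (P = (⅙)*14 = 7/3 ≈ 2.3333)
(158 + K(-5, 13))*(24 + P) = (158 - 5)*(24 + 7/3) = 153*(79/3) = 4029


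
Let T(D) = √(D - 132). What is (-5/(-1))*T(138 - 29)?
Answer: 5*I*√23 ≈ 23.979*I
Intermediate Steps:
T(D) = √(-132 + D)
(-5/(-1))*T(138 - 29) = (-5/(-1))*√(-132 + (138 - 29)) = (-5*(-1))*√(-132 + 109) = 5*√(-23) = 5*(I*√23) = 5*I*√23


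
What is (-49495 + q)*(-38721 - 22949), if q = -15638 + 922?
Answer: 3959892370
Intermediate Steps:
q = -14716
(-49495 + q)*(-38721 - 22949) = (-49495 - 14716)*(-38721 - 22949) = -64211*(-61670) = 3959892370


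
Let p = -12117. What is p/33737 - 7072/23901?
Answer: -528196481/806348037 ≈ -0.65505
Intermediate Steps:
p/33737 - 7072/23901 = -12117/33737 - 7072/23901 = -528196481/806348037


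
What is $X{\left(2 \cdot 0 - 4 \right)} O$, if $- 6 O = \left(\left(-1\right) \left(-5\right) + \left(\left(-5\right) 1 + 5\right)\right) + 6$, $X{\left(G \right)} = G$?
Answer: $\frac{22}{3} \approx 7.3333$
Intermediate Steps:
$O = - \frac{11}{6}$ ($O = - \frac{\left(\left(-1\right) \left(-5\right) + \left(\left(-5\right) 1 + 5\right)\right) + 6}{6} = - \frac{\left(5 + \left(-5 + 5\right)\right) + 6}{6} = - \frac{\left(5 + 0\right) + 6}{6} = - \frac{5 + 6}{6} = \left(- \frac{1}{6}\right) 11 = - \frac{11}{6} \approx -1.8333$)
$X{\left(2 \cdot 0 - 4 \right)} O = \left(2 \cdot 0 - 4\right) \left(- \frac{11}{6}\right) = \left(0 - 4\right) \left(- \frac{11}{6}\right) = \left(-4\right) \left(- \frac{11}{6}\right) = \frac{22}{3}$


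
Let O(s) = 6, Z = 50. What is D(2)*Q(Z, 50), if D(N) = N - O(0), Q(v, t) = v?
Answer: -200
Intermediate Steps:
D(N) = -6 + N (D(N) = N - 1*6 = N - 6 = -6 + N)
D(2)*Q(Z, 50) = (-6 + 2)*50 = -4*50 = -200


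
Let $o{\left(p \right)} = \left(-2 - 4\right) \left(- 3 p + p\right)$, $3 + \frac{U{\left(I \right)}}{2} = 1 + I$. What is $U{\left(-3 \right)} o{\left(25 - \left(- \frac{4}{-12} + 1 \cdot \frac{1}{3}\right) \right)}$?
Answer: $-2920$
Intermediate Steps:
$U{\left(I \right)} = -4 + 2 I$ ($U{\left(I \right)} = -6 + 2 \left(1 + I\right) = -6 + \left(2 + 2 I\right) = -4 + 2 I$)
$o{\left(p \right)} = 12 p$ ($o{\left(p \right)} = - 6 \left(- 2 p\right) = 12 p$)
$U{\left(-3 \right)} o{\left(25 - \left(- \frac{4}{-12} + 1 \cdot \frac{1}{3}\right) \right)} = \left(-4 + 2 \left(-3\right)\right) 12 \left(25 - \left(- \frac{4}{-12} + 1 \cdot \frac{1}{3}\right)\right) = \left(-4 - 6\right) 12 \left(25 - \left(\left(-4\right) \left(- \frac{1}{12}\right) + 1 \cdot \frac{1}{3}\right)\right) = - 10 \cdot 12 \left(25 - \left(\frac{1}{3} + \frac{1}{3}\right)\right) = - 10 \cdot 12 \left(25 - \frac{2}{3}\right) = - 10 \cdot 12 \cdot \frac{73}{3} = \left(-10\right) 292 = -2920$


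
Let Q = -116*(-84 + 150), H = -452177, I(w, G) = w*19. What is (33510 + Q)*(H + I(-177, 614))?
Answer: -11777531160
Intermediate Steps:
I(w, G) = 19*w
Q = -7656 (Q = -116*66 = -7656)
(33510 + Q)*(H + I(-177, 614)) = (33510 - 7656)*(-452177 + 19*(-177)) = 25854*(-452177 - 3363) = 25854*(-455540) = -11777531160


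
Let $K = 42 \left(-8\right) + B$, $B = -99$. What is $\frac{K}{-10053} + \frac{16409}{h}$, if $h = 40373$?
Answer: $\frac{60840644}{135289923} \approx 0.44971$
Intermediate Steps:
$K = -435$ ($K = 42 \left(-8\right) - 99 = -336 - 99 = -435$)
$\frac{K}{-10053} + \frac{16409}{h} = - \frac{435}{-10053} + \frac{16409}{40373} = \left(-435\right) \left(- \frac{1}{10053}\right) + 16409 \cdot \frac{1}{40373} = \frac{145}{3351} + \frac{16409}{40373} = \frac{60840644}{135289923}$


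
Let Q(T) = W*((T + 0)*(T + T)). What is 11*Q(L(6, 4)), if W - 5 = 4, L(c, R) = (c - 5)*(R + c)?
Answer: 19800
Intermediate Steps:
L(c, R) = (-5 + c)*(R + c)
W = 9 (W = 5 + 4 = 9)
Q(T) = 18*T² (Q(T) = 9*((T + 0)*(T + T)) = 9*(T*(2*T)) = 9*(2*T²) = 18*T²)
11*Q(L(6, 4)) = 11*(18*(6² - 5*4 - 5*6 + 4*6)²) = 11*(18*(36 - 20 - 30 + 24)²) = 11*(18*10²) = 11*(18*100) = 11*1800 = 19800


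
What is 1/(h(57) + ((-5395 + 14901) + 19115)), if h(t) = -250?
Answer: 1/28371 ≈ 3.5247e-5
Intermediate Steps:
1/(h(57) + ((-5395 + 14901) + 19115)) = 1/(-250 + ((-5395 + 14901) + 19115)) = 1/(-250 + (9506 + 19115)) = 1/(-250 + 28621) = 1/28371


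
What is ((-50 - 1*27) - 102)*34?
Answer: -6086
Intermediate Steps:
((-50 - 1*27) - 102)*34 = ((-50 - 27) - 102)*34 = (-77 - 102)*34 = -179*34 = -6086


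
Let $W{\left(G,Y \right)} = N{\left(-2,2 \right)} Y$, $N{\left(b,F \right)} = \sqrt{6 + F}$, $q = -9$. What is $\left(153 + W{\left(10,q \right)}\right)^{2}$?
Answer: $24057 - 5508 \sqrt{2} \approx 16268.0$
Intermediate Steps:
$W{\left(G,Y \right)} = 2 Y \sqrt{2}$ ($W{\left(G,Y \right)} = \sqrt{6 + 2} Y = \sqrt{8} Y = 2 \sqrt{2} Y = 2 Y \sqrt{2}$)
$\left(153 + W{\left(10,q \right)}\right)^{2} = \left(153 + 2 \left(-9\right) \sqrt{2}\right)^{2} = \left(153 - 18 \sqrt{2}\right)^{2}$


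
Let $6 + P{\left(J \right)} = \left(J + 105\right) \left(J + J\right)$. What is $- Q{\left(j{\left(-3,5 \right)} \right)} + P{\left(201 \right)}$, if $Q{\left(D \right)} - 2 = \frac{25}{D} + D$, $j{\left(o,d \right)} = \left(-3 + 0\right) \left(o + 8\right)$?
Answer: $\frac{369062}{3} \approx 1.2302 \cdot 10^{5}$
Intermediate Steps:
$j{\left(o,d \right)} = -24 - 3 o$ ($j{\left(o,d \right)} = - 3 \left(8 + o\right) = -24 - 3 o$)
$P{\left(J \right)} = -6 + 2 J \left(105 + J\right)$ ($P{\left(J \right)} = -6 + \left(J + 105\right) \left(J + J\right) = -6 + \left(105 + J\right) 2 J = -6 + 2 J \left(105 + J\right)$)
$Q{\left(D \right)} = 2 + D + \frac{25}{D}$ ($Q{\left(D \right)} = 2 + \left(\frac{25}{D} + D\right) = 2 + \left(D + \frac{25}{D}\right) = 2 + D + \frac{25}{D}$)
$- Q{\left(j{\left(-3,5 \right)} \right)} + P{\left(201 \right)} = - (2 - 15 + \frac{25}{-24 - -9}) + \left(-6 + 2 \cdot 201^{2} + 210 \cdot 201\right) = - (2 + \left(-24 + 9\right) + \frac{25}{-24 + 9}) + \left(-6 + 2 \cdot 40401 + 42210\right) = - (2 - 15 + \frac{25}{-15}) + \left(-6 + 80802 + 42210\right) = - (2 - 15 + 25 \left(- \frac{1}{15}\right)) + 123006 = - (2 - 15 - \frac{5}{3}) + 123006 = \left(-1\right) \left(- \frac{44}{3}\right) + 123006 = \frac{44}{3} + 123006 = \frac{369062}{3}$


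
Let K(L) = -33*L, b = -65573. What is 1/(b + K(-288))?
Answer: -1/56069 ≈ -1.7835e-5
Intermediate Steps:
1/(b + K(-288)) = 1/(-65573 - 33*(-288)) = 1/(-65573 + 9504) = 1/(-56069) = -1/56069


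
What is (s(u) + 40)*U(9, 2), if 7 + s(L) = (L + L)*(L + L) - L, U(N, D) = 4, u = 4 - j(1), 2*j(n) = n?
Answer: 314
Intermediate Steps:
j(n) = n/2
u = 7/2 (u = 4 - 1/2 = 4 - 1*½ = 4 - ½ = 7/2 ≈ 3.5000)
s(L) = -7 - L + 4*L² (s(L) = -7 + ((L + L)*(L + L) - L) = -7 + ((2*L)*(2*L) - L) = -7 + (4*L² - L) = -7 + (-L + 4*L²) = -7 - L + 4*L²)
(s(u) + 40)*U(9, 2) = ((-7 - 1*7/2 + 4*(7/2)²) + 40)*4 = ((-7 - 7/2 + 4*(49/4)) + 40)*4 = ((-7 - 7/2 + 49) + 40)*4 = (77/2 + 40)*4 = (157/2)*4 = 314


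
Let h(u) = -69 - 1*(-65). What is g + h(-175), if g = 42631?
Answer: 42627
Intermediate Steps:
h(u) = -4 (h(u) = -69 + 65 = -4)
g + h(-175) = 42631 - 4 = 42627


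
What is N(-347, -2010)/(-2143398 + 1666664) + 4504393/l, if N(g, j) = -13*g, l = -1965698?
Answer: -539066139035/234278767583 ≈ -2.3010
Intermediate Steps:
N(-347, -2010)/(-2143398 + 1666664) + 4504393/l = (-13*(-347))/(-2143398 + 1666664) + 4504393/(-1965698) = 4511/(-476734) + 4504393*(-1/1965698) = 4511*(-1/476734) - 4504393/1965698 = -4511/476734 - 4504393/1965698 = -539066139035/234278767583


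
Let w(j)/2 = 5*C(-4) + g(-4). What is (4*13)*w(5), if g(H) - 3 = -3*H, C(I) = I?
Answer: -520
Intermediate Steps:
g(H) = 3 - 3*H
w(j) = -10 (w(j) = 2*(5*(-4) + (3 - 3*(-4))) = 2*(-20 + (3 + 12)) = 2*(-20 + 15) = 2*(-5) = -10)
(4*13)*w(5) = (4*13)*(-10) = 52*(-10) = -520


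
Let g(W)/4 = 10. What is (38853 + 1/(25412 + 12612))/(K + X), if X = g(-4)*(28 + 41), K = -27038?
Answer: -1477346473/923146672 ≈ -1.6003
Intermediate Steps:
g(W) = 40 (g(W) = 4*10 = 40)
X = 2760 (X = 40*(28 + 41) = 40*69 = 2760)
(38853 + 1/(25412 + 12612))/(K + X) = (38853 + 1/(25412 + 12612))/(-27038 + 2760) = (38853 + 1/38024)/(-24278) = (38853 + 1/38024)*(-1/24278) = (1477346473/38024)*(-1/24278) = -1477346473/923146672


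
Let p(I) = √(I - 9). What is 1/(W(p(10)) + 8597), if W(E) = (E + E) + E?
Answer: 1/8600 ≈ 0.00011628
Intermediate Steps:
p(I) = √(-9 + I)
W(E) = 3*E (W(E) = 2*E + E = 3*E)
1/(W(p(10)) + 8597) = 1/(3*√(-9 + 10) + 8597) = 1/(3*√1 + 8597) = 1/(3*1 + 8597) = 1/(3 + 8597) = 1/8600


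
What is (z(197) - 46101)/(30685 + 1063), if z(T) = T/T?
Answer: -11525/7937 ≈ -1.4521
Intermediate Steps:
z(T) = 1
(z(197) - 46101)/(30685 + 1063) = (1 - 46101)/(30685 + 1063) = -46100/31748 = -46100*1/31748 = -11525/7937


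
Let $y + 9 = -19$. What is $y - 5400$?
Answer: $-5428$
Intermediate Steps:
$y = -28$ ($y = -9 - 19 = -28$)
$y - 5400 = -28 - 5400 = -5428$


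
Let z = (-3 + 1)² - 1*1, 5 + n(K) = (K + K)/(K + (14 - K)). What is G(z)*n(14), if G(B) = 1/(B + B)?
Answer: -½ ≈ -0.50000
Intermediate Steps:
n(K) = -5 + K/7 (n(K) = -5 + (K + K)/(K + (14 - K)) = -5 + (2*K)/14 = -5 + (2*K)*(1/14) = -5 + K/7)
z = 3 (z = (-2)² - 1 = 4 - 1 = 3)
G(B) = 1/(2*B)
G(z)*n(14) = ((½)/3)*(-5 + (⅐)*14) = ((½)*(⅓))*(-5 + 2) = (⅙)*(-3) = -½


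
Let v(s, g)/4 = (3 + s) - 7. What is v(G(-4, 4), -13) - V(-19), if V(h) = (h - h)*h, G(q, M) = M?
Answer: 0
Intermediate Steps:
v(s, g) = -16 + 4*s (v(s, g) = 4*((3 + s) - 7) = 4*(-4 + s) = -16 + 4*s)
V(h) = 0 (V(h) = 0*h = 0)
v(G(-4, 4), -13) - V(-19) = (-16 + 4*4) - 1*0 = (-16 + 16) + 0 = 0 + 0 = 0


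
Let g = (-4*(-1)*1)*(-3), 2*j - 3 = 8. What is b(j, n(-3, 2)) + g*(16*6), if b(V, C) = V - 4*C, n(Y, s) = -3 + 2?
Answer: -2285/2 ≈ -1142.5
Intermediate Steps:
j = 11/2 (j = 3/2 + (½)*8 = 3/2 + 4 = 11/2 ≈ 5.5000)
n(Y, s) = -1
g = -12 (g = (4*1)*(-3) = 4*(-3) = -12)
b(j, n(-3, 2)) + g*(16*6) = (11/2 - 4*(-1)) - 192*6 = (11/2 + 4) - 12*96 = 19/2 - 1152 = -2285/2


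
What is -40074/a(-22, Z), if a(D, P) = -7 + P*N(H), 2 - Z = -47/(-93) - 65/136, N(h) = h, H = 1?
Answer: 506855952/63587 ≈ 7971.1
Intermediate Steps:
Z = 24949/12648 (Z = 2 - (-47/(-93) - 65/136) = 2 - (-47*(-1/93) - 65*1/136) = 2 - (47/93 - 65/136) = 2 - 1*347/12648 = 2 - 347/12648 = 24949/12648 ≈ 1.9726)
a(D, P) = -7 + P (a(D, P) = -7 + P*1 = -7 + P)
-40074/a(-22, Z) = -40074/(-7 + 24949/12648) = -40074/(-63587/12648) = -40074*(-12648/63587) = 506855952/63587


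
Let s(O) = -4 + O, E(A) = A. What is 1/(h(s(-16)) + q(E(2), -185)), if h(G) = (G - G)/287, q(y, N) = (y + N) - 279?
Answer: -1/462 ≈ -0.0021645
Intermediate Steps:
q(y, N) = -279 + N + y (q(y, N) = (N + y) - 279 = -279 + N + y)
h(G) = 0 (h(G) = 0*(1/287) = 0)
1/(h(s(-16)) + q(E(2), -185)) = 1/(0 + (-279 - 185 + 2)) = 1/(0 - 462) = 1/(-462) = -1/462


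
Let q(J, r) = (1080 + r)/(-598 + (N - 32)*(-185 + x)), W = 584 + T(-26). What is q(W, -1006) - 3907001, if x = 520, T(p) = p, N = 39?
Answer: -6825530673/1747 ≈ -3.9070e+6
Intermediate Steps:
W = 558 (W = 584 - 26 = 558)
q(J, r) = 1080/1747 + r/1747 (q(J, r) = (1080 + r)/(-598 + (39 - 32)*(-185 + 520)) = (1080 + r)/(-598 + 7*335) = (1080 + r)/(-598 + 2345) = (1080 + r)/1747 = (1080 + r)*(1/1747) = 1080/1747 + r/1747)
q(W, -1006) - 3907001 = (1080/1747 + (1/1747)*(-1006)) - 3907001 = (1080/1747 - 1006/1747) - 3907001 = 74/1747 - 3907001 = -6825530673/1747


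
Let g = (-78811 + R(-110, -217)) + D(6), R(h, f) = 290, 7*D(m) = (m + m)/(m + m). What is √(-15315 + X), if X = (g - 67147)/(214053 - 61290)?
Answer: I*√17513642399397690/1069341 ≈ 123.76*I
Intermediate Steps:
D(m) = ⅐ (D(m) = ((m + m)/(m + m))/7 = ((2*m)/((2*m)))/7 = ((2*m)*(1/(2*m)))/7 = (⅐)*1 = ⅐)
g = -549646/7 (g = (-78811 + 290) + ⅐ = -78521 + ⅐ = -549646/7 ≈ -78521.)
X = -1019675/1069341 (X = (-549646/7 - 67147)/(214053 - 61290) = -1019675/7/152763 = -1019675/7*1/152763 = -1019675/1069341 ≈ -0.95355)
√(-15315 + X) = √(-15315 - 1019675/1069341) = √(-16377977090/1069341) = I*√17513642399397690/1069341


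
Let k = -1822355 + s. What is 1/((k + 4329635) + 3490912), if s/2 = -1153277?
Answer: 1/3691638 ≈ 2.7088e-7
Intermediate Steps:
s = -2306554 (s = 2*(-1153277) = -2306554)
k = -4128909 (k = -1822355 - 2306554 = -4128909)
1/((k + 4329635) + 3490912) = 1/((-4128909 + 4329635) + 3490912) = 1/(200726 + 3490912) = 1/3691638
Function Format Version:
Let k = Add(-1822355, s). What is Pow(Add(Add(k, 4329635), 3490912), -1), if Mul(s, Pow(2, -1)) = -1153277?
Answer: Rational(1, 3691638) ≈ 2.7088e-7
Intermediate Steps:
s = -2306554 (s = Mul(2, -1153277) = -2306554)
k = -4128909 (k = Add(-1822355, -2306554) = -4128909)
Pow(Add(Add(k, 4329635), 3490912), -1) = Pow(Add(Add(-4128909, 4329635), 3490912), -1) = Pow(Add(200726, 3490912), -1) = Pow(3691638, -1) = Rational(1, 3691638)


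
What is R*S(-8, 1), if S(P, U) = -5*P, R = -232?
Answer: -9280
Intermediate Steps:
R*S(-8, 1) = -(-1160)*(-8) = -232*40 = -9280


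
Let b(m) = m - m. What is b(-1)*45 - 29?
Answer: -29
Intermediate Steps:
b(m) = 0
b(-1)*45 - 29 = 0*45 - 29 = 0 - 29 = -29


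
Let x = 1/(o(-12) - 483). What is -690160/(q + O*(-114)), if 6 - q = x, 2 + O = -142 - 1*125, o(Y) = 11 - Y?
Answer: -317473600/14109121 ≈ -22.501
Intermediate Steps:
O = -269 (O = -2 + (-142 - 1*125) = -2 + (-142 - 125) = -2 - 267 = -269)
x = -1/460 (x = 1/((11 - 1*(-12)) - 483) = 1/((11 + 12) - 483) = 1/(23 - 483) = 1/(-460) = -1/460 ≈ -0.0021739)
q = 2761/460 (q = 6 - 1*(-1/460) = 6 + 1/460 = 2761/460 ≈ 6.0022)
-690160/(q + O*(-114)) = -690160/(2761/460 - 269*(-114)) = -690160/(2761/460 + 30666) = -690160/14109121/460 = -690160*460/14109121 = -317473600/14109121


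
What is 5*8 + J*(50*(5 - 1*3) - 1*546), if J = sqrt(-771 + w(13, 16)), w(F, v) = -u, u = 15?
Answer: 40 - 446*I*sqrt(786) ≈ 40.0 - 12504.0*I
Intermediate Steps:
w(F, v) = -15 (w(F, v) = -1*15 = -15)
J = I*sqrt(786) (J = sqrt(-771 - 15) = sqrt(-786) = I*sqrt(786) ≈ 28.036*I)
5*8 + J*(50*(5 - 1*3) - 1*546) = 5*8 + (I*sqrt(786))*(50*(5 - 1*3) - 1*546) = 40 + (I*sqrt(786))*(50*(5 - 3) - 546) = 40 + (I*sqrt(786))*(50*2 - 546) = 40 + (I*sqrt(786))*(100 - 546) = 40 + (I*sqrt(786))*(-446) = 40 - 446*I*sqrt(786)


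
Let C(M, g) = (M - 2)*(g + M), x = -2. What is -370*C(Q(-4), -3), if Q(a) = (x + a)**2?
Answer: -415140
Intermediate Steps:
Q(a) = (-2 + a)**2
C(M, g) = (-2 + M)*(M + g)
-370*C(Q(-4), -3) = -370*(((-2 - 4)**2)**2 - 2*(-2 - 4)**2 - 2*(-3) + (-2 - 4)**2*(-3)) = -370*(((-6)**2)**2 - 2*(-6)**2 + 6 + (-6)**2*(-3)) = -370*(36**2 - 2*36 + 6 + 36*(-3)) = -370*(1296 - 72 + 6 - 108) = -370*1122 = -415140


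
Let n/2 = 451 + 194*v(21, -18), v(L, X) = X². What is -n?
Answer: -126614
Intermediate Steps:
n = 126614 (n = 2*(451 + 194*(-18)²) = 2*(451 + 194*324) = 2*(451 + 62856) = 2*63307 = 126614)
-n = -1*126614 = -126614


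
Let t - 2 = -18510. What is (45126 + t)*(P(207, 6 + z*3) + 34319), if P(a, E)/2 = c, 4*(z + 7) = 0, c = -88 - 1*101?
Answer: 903441538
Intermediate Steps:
c = -189 (c = -88 - 101 = -189)
z = -7 (z = -7 + (1/4)*0 = -7 + 0 = -7)
t = -18508 (t = 2 - 18510 = -18508)
P(a, E) = -378 (P(a, E) = 2*(-189) = -378)
(45126 + t)*(P(207, 6 + z*3) + 34319) = (45126 - 18508)*(-378 + 34319) = 26618*33941 = 903441538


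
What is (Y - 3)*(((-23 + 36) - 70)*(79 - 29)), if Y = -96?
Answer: 282150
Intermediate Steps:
(Y - 3)*(((-23 + 36) - 70)*(79 - 29)) = (-96 - 3)*(((-23 + 36) - 70)*(79 - 29)) = -99*(13 - 70)*50 = -(-5643)*50 = -99*(-2850) = 282150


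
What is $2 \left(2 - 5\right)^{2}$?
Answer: $18$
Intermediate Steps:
$2 \left(2 - 5\right)^{2} = 2 \left(-3\right)^{2} = 2 \cdot 9 = 18$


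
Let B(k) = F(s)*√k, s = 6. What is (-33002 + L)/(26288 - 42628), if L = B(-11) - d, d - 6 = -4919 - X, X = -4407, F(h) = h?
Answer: 8124/4085 - 3*I*√11/8170 ≈ 1.9887 - 0.0012179*I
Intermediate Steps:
B(k) = 6*√k
d = -506 (d = 6 + (-4919 - 1*(-4407)) = 6 + (-4919 + 4407) = 6 - 512 = -506)
L = 506 + 6*I*√11 (L = 6*√(-11) - 1*(-506) = 6*(I*√11) + 506 = 6*I*√11 + 506 = 506 + 6*I*√11 ≈ 506.0 + 19.9*I)
(-33002 + L)/(26288 - 42628) = (-33002 + (506 + 6*I*√11))/(26288 - 42628) = (-32496 + 6*I*√11)/(-16340) = (-32496 + 6*I*√11)*(-1/16340) = 8124/4085 - 3*I*√11/8170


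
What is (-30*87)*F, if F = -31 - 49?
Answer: 208800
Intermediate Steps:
F = -80
(-30*87)*F = -30*87*(-80) = -2610*(-80) = 208800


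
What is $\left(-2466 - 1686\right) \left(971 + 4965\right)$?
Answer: $-24646272$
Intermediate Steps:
$\left(-2466 - 1686\right) \left(971 + 4965\right) = \left(-4152\right) 5936 = -24646272$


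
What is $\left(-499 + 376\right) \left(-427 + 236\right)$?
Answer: $23493$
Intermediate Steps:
$\left(-499 + 376\right) \left(-427 + 236\right) = \left(-123\right) \left(-191\right) = 23493$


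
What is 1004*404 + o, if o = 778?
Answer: 406394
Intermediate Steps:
1004*404 + o = 1004*404 + 778 = 405616 + 778 = 406394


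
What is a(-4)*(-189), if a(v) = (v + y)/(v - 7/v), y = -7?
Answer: -924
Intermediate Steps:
a(v) = (-7 + v)/(v - 7/v) (a(v) = (v - 7)/(v - 7/v) = (-7 + v)/(v - 7/v))
a(-4)*(-189) = -4*(-7 - 4)/(-7 + (-4)²)*(-189) = -4*(-11)/(-7 + 16)*(-189) = -4*(-11)/9*(-189) = -4*⅑*(-11)*(-189) = (44/9)*(-189) = -924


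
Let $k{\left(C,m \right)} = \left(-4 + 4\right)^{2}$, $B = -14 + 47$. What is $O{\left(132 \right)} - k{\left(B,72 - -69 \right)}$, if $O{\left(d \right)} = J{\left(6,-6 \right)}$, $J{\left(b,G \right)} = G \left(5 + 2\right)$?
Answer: $-42$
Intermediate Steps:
$B = 33$
$J{\left(b,G \right)} = 7 G$ ($J{\left(b,G \right)} = G 7 = 7 G$)
$O{\left(d \right)} = -42$ ($O{\left(d \right)} = 7 \left(-6\right) = -42$)
$k{\left(C,m \right)} = 0$ ($k{\left(C,m \right)} = 0^{2} = 0$)
$O{\left(132 \right)} - k{\left(B,72 - -69 \right)} = -42 - 0 = -42 + 0 = -42$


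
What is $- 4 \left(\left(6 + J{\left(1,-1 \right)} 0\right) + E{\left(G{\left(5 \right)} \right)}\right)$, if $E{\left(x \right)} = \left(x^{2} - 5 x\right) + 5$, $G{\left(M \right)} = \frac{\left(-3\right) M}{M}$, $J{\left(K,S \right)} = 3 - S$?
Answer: $-140$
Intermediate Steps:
$G{\left(M \right)} = -3$
$E{\left(x \right)} = 5 + x^{2} - 5 x$
$- 4 \left(\left(6 + J{\left(1,-1 \right)} 0\right) + E{\left(G{\left(5 \right)} \right)}\right) = - 4 \left(\left(6 + \left(3 - -1\right) 0\right) + \left(5 + \left(-3\right)^{2} - -15\right)\right) = - 4 \left(\left(6 + \left(3 + 1\right) 0\right) + \left(5 + 9 + 15\right)\right) = - 4 \left(\left(6 + 4 \cdot 0\right) + 29\right) = - 4 \left(\left(6 + 0\right) + 29\right) = - 4 \left(6 + 29\right) = \left(-4\right) 35 = -140$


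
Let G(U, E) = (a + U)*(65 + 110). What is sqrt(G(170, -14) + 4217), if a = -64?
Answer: sqrt(22767) ≈ 150.89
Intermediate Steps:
G(U, E) = -11200 + 175*U (G(U, E) = (-64 + U)*(65 + 110) = (-64 + U)*175 = -11200 + 175*U)
sqrt(G(170, -14) + 4217) = sqrt((-11200 + 175*170) + 4217) = sqrt((-11200 + 29750) + 4217) = sqrt(18550 + 4217) = sqrt(22767)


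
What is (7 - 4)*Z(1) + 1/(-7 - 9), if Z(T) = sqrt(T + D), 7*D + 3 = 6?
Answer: -1/16 + 3*sqrt(70)/7 ≈ 3.5232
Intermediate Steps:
D = 3/7 (D = -3/7 + (1/7)*6 = -3/7 + 6/7 = 3/7 ≈ 0.42857)
Z(T) = sqrt(3/7 + T) (Z(T) = sqrt(T + 3/7) = sqrt(3/7 + T))
(7 - 4)*Z(1) + 1/(-7 - 9) = (7 - 4)*(sqrt(21 + 49*1)/7) + 1/(-7 - 9) = 3*(sqrt(21 + 49)/7) + 1/(-16) = 3*(sqrt(70)/7) - 1/16 = 3*sqrt(70)/7 - 1/16 = -1/16 + 3*sqrt(70)/7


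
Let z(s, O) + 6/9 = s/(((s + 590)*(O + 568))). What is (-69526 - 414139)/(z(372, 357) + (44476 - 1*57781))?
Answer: 645583950375/17760070667 ≈ 36.350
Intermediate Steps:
z(s, O) = -2/3 + s/((568 + O)*(590 + s)) (z(s, O) = -2/3 + s/(((s + 590)*(O + 568))) = -2/3 + s/(((590 + s)*(568 + O))) = -2/3 + s/(((568 + O)*(590 + s))) = -2/3 + s*(1/((568 + O)*(590 + s))) = -2/3 + s/((568 + O)*(590 + s)))
(-69526 - 414139)/(z(372, 357) + (44476 - 1*57781)) = (-69526 - 414139)/((-670240 - 1180*357 - 1133*372 - 2*357*372)/(3*(335120 + 568*372 + 590*357 + 357*372)) + (44476 - 1*57781)) = -483665/((-670240 - 421260 - 421476 - 265608)/(3*(335120 + 211296 + 210630 + 132804)) + (44476 - 57781)) = -483665/((1/3)*(-1778584)/889850 - 13305) = -483665/((1/3)*(1/889850)*(-1778584) - 13305) = -483665/(-889292/1334775 - 13305) = -483665/(-17760070667/1334775) = -483665*(-1334775/17760070667) = 645583950375/17760070667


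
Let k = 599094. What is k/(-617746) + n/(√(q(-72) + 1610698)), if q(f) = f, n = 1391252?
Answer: -299547/308873 + 695626*√1610626/805313 ≈ 1095.3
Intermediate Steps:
k/(-617746) + n/(√(q(-72) + 1610698)) = 599094/(-617746) + 1391252/(√(-72 + 1610698)) = 599094*(-1/617746) + 1391252/(√1610626) = -299547/308873 + 1391252*(√1610626/1610626) = -299547/308873 + 695626*√1610626/805313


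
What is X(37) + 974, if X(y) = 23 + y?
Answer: 1034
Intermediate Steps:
X(37) + 974 = (23 + 37) + 974 = 60 + 974 = 1034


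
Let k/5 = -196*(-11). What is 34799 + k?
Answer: 45579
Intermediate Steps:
k = 10780 (k = 5*(-196*(-11)) = 5*2156 = 10780)
34799 + k = 34799 + 10780 = 45579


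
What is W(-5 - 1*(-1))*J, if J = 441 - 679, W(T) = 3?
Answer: -714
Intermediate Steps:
J = -238
W(-5 - 1*(-1))*J = 3*(-238) = -714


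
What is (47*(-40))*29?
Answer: -54520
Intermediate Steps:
(47*(-40))*29 = -1880*29 = -54520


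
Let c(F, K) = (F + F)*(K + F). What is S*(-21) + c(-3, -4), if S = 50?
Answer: -1008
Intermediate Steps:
c(F, K) = 2*F*(F + K) (c(F, K) = (2*F)*(F + K) = 2*F*(F + K))
S*(-21) + c(-3, -4) = 50*(-21) + 2*(-3)*(-3 - 4) = -1050 + 2*(-3)*(-7) = -1050 + 42 = -1008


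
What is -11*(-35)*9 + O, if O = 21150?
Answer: 24615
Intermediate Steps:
-11*(-35)*9 + O = -11*(-35)*9 + 21150 = 385*9 + 21150 = 3465 + 21150 = 24615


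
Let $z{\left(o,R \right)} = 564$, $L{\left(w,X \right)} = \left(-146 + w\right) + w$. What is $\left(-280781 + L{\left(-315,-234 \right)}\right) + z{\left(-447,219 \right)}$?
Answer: $-280993$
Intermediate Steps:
$L{\left(w,X \right)} = -146 + 2 w$
$\left(-280781 + L{\left(-315,-234 \right)}\right) + z{\left(-447,219 \right)} = \left(-280781 + \left(-146 + 2 \left(-315\right)\right)\right) + 564 = \left(-280781 - 776\right) + 564 = -281557 + 564 = -280993$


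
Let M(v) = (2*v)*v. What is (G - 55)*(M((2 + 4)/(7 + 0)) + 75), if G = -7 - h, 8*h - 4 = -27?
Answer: -1772331/392 ≈ -4521.3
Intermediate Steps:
h = -23/8 (h = 1/2 + (1/8)*(-27) = 1/2 - 27/8 = -23/8 ≈ -2.8750)
M(v) = 2*v**2
G = -33/8 (G = -7 - 1*(-23/8) = -7 + 23/8 = -33/8 ≈ -4.1250)
(G - 55)*(M((2 + 4)/(7 + 0)) + 75) = (-33/8 - 55)*(2*((2 + 4)/(7 + 0))**2 + 75) = -473*(2*(6/7)**2 + 75)/8 = -473*(2*(36/49) + 75)/8 = -473*(72/49 + 75)/8 = -473/8*3747/49 = -1772331/392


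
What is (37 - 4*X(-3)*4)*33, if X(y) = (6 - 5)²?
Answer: 693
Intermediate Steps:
X(y) = 1 (X(y) = 1² = 1)
(37 - 4*X(-3)*4)*33 = (37 - 4*1*4)*33 = (37 - 4*4)*33 = (37 - 16)*33 = 21*33 = 693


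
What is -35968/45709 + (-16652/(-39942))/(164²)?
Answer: -9659735761177/12276066495672 ≈ -0.78688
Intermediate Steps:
-35968/45709 + (-16652/(-39942))/(164²) = -35968*1/45709 - 16652*(-1/39942)/26896 = -35968/45709 + (8326/19971)*(1/26896) = -35968/45709 + 4163/268570008 = -9659735761177/12276066495672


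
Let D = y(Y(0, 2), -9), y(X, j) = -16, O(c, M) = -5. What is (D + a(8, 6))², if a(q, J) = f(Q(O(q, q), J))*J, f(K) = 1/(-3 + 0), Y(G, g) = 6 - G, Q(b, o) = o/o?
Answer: 324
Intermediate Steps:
Q(b, o) = 1
D = -16
f(K) = -⅓ (f(K) = 1/(-3) = -⅓)
a(q, J) = -J/3
(D + a(8, 6))² = (-16 - ⅓*6)² = (-16 - 2)² = (-18)² = 324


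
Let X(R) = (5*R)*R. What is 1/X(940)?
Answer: 1/4418000 ≈ 2.2635e-7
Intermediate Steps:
X(R) = 5*R²
1/X(940) = 1/(5*940²) = 1/(5*883600) = 1/4418000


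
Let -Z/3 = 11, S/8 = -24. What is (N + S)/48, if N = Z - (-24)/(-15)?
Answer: -1133/240 ≈ -4.7208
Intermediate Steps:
S = -192 (S = 8*(-24) = -192)
Z = -33 (Z = -3*11 = -33)
N = -173/5 (N = -33 - (-24)/(-15) = -33 - (-24)*(-1)/15 = -33 - 1*8/5 = -33 - 8/5 = -173/5 ≈ -34.600)
(N + S)/48 = (-173/5 - 192)/48 = -1133/5*1/48 = -1133/240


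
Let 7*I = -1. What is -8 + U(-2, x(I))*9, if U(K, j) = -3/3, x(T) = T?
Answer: -17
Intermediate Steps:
I = -⅐ (I = (⅐)*(-1) = -⅐ ≈ -0.14286)
U(K, j) = -1 (U(K, j) = -3*⅓ = -1)
-8 + U(-2, x(I))*9 = -8 - 1*9 = -8 - 9 = -17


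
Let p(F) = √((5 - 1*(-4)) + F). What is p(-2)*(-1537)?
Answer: -1537*√7 ≈ -4066.5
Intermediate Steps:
p(F) = √(9 + F) (p(F) = √((5 + 4) + F) = √(9 + F))
p(-2)*(-1537) = √(9 - 2)*(-1537) = √7*(-1537) = -1537*√7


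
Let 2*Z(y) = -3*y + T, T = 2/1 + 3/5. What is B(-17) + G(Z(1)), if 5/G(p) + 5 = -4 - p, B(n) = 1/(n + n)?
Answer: -447/748 ≈ -0.59759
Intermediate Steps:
T = 13/5 (T = 2*1 + 3*(1/5) = 2 + 3/5 = 13/5 ≈ 2.6000)
Z(y) = 13/10 - 3*y/2 (Z(y) = (-3*y + 13/5)/2 = (13/5 - 3*y)/2 = 13/10 - 3*y/2)
B(n) = 1/(2*n)
G(p) = 5/(-9 - p) (G(p) = 5/(-5 + (-4 - p)) = 5/(-9 - p))
B(-17) + G(Z(1)) = (1/2)/(-17) - 5/(9 + (13/10 - 3/2*1)) = (1/2)*(-1/17) - 5/(9 + (13/10 - 3/2)) = -1/34 - 5/(9 - 1/5) = -1/34 - 5/44/5 = -1/34 - 5*5/44 = -1/34 - 25/44 = -447/748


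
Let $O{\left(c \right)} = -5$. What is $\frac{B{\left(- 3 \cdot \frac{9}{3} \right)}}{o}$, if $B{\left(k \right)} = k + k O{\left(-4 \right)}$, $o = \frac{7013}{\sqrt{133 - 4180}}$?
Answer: $\frac{36 i \sqrt{4047}}{7013} \approx 0.32656 i$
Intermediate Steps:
$o = - \frac{7013 i \sqrt{4047}}{4047}$ ($o = \frac{7013}{\sqrt{-4047}} = \frac{7013}{i \sqrt{4047}} = 7013 \left(- \frac{i \sqrt{4047}}{4047}\right) = - \frac{7013 i \sqrt{4047}}{4047} \approx - 110.24 i$)
$B{\left(k \right)} = - 4 k$ ($B{\left(k \right)} = k + k \left(-5\right) = k - 5 k = - 4 k$)
$\frac{B{\left(- 3 \cdot \frac{9}{3} \right)}}{o} = \frac{\left(-4\right) \left(- 3 \cdot \frac{9}{3}\right)}{\left(- \frac{7013}{4047}\right) i \sqrt{4047}} = - 4 \left(- 3 \cdot 9 \cdot \frac{1}{3}\right) \frac{i \sqrt{4047}}{7013} = - 4 \left(\left(-3\right) 3\right) \frac{i \sqrt{4047}}{7013} = \left(-4\right) \left(-9\right) \frac{i \sqrt{4047}}{7013} = 36 \frac{i \sqrt{4047}}{7013} = \frac{36 i \sqrt{4047}}{7013}$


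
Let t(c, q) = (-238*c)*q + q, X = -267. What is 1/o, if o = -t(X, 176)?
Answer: -1/11184272 ≈ -8.9411e-8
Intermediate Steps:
t(c, q) = q - 238*c*q (t(c, q) = -238*c*q + q = q - 238*c*q)
o = -11184272 (o = -176*(1 - 238*(-267)) = -176*(1 + 63546) = -176*63547 = -1*11184272 = -11184272)
1/o = 1/(-11184272) = -1/11184272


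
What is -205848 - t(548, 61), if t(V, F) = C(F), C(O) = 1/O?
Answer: -12556729/61 ≈ -2.0585e+5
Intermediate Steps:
t(V, F) = 1/F
-205848 - t(548, 61) = -205848 - 1/61 = -12556729/61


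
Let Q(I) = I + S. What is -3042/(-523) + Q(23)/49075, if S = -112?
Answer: 149239603/25666225 ≈ 5.8146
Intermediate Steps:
Q(I) = -112 + I (Q(I) = I - 112 = -112 + I)
-3042/(-523) + Q(23)/49075 = -3042/(-523) + (-112 + 23)/49075 = -3042*(-1/523) - 89*1/49075 = 3042/523 - 89/49075 = 149239603/25666225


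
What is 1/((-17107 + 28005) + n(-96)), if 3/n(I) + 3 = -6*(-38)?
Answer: 75/817351 ≈ 9.1760e-5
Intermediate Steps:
n(I) = 1/75 (n(I) = 3/(-3 - 6*(-38)) = 3/(-3 + 228) = 3/225 = 3*(1/225) = 1/75)
1/((-17107 + 28005) + n(-96)) = 1/((-17107 + 28005) + 1/75) = 1/(10898 + 1/75) = 1/(817351/75) = 75/817351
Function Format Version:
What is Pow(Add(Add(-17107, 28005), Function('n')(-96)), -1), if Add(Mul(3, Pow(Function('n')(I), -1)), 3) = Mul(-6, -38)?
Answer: Rational(75, 817351) ≈ 9.1760e-5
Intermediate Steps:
Function('n')(I) = Rational(1, 75) (Function('n')(I) = Mul(3, Pow(Add(-3, Mul(-6, -38)), -1)) = Mul(3, Pow(Add(-3, 228), -1)) = Mul(3, Pow(225, -1)) = Mul(3, Rational(1, 225)) = Rational(1, 75))
Pow(Add(Add(-17107, 28005), Function('n')(-96)), -1) = Pow(Add(Add(-17107, 28005), Rational(1, 75)), -1) = Pow(Add(10898, Rational(1, 75)), -1) = Pow(Rational(817351, 75), -1) = Rational(75, 817351)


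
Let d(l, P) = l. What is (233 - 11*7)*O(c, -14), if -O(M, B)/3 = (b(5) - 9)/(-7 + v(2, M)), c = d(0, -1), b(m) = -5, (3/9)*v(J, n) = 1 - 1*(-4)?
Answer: 819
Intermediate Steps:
v(J, n) = 15 (v(J, n) = 3*(1 - 1*(-4)) = 3*(1 + 4) = 3*5 = 15)
c = 0
O(M, B) = 21/4 (O(M, B) = -3*(-5 - 9)/(-7 + 15) = -(-42)/8 = -3*(-7/4) = 21/4)
(233 - 11*7)*O(c, -14) = (233 - 11*7)*(21/4) = (233 - 77)*(21/4) = 156*(21/4) = 819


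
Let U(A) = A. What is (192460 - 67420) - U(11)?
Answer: 125029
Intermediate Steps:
(192460 - 67420) - U(11) = (192460 - 67420) - 1*11 = 125040 - 11 = 125029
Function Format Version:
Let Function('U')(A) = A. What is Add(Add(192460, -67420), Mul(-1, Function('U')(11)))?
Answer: 125029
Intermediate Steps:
Add(Add(192460, -67420), Mul(-1, Function('U')(11))) = Add(Add(192460, -67420), Mul(-1, 11)) = Add(125040, -11) = 125029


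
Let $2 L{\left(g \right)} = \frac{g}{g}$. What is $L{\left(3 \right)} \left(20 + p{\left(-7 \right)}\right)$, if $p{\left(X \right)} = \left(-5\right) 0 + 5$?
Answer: $\frac{25}{2} \approx 12.5$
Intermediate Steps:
$L{\left(g \right)} = \frac{1}{2}$ ($L{\left(g \right)} = \frac{g \frac{1}{g}}{2} = \frac{1}{2} \cdot 1 = \frac{1}{2}$)
$p{\left(X \right)} = 5$ ($p{\left(X \right)} = 0 + 5 = 5$)
$L{\left(3 \right)} \left(20 + p{\left(-7 \right)}\right) = \frac{20 + 5}{2} = \frac{1}{2} \cdot 25 = \frac{25}{2}$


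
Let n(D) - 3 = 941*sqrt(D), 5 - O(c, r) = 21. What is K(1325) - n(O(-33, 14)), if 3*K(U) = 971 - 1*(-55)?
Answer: 339 - 3764*I ≈ 339.0 - 3764.0*I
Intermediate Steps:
O(c, r) = -16 (O(c, r) = 5 - 1*21 = 5 - 21 = -16)
K(U) = 342 (K(U) = (971 - 1*(-55))/3 = (971 + 55)/3 = (1/3)*1026 = 342)
n(D) = 3 + 941*sqrt(D)
K(1325) - n(O(-33, 14)) = 342 - (3 + 941*sqrt(-16)) = 342 - (3 + 941*(4*I)) = 342 - (3 + 3764*I) = 342 + (-3 - 3764*I) = 339 - 3764*I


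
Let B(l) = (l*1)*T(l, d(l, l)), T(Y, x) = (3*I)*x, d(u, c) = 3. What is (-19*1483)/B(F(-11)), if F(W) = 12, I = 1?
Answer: -28177/108 ≈ -260.90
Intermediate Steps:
T(Y, x) = 3*x (T(Y, x) = (3*1)*x = 3*x)
B(l) = 9*l (B(l) = (l*1)*(3*3) = l*9 = 9*l)
(-19*1483)/B(F(-11)) = (-19*1483)/((9*12)) = -28177/108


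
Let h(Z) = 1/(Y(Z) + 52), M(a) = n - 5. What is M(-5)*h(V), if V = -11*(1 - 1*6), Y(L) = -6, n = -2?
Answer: -7/46 ≈ -0.15217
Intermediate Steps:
M(a) = -7 (M(a) = -2 - 5 = -7)
V = 55 (V = -11*(1 - 6) = -11*(-5) = 55)
h(Z) = 1/46 (h(Z) = 1/(-6 + 52) = 1/46)
M(-5)*h(V) = -7*1/46 = -7/46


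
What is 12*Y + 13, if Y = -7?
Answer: -71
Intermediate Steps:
12*Y + 13 = 12*(-7) + 13 = -84 + 13 = -71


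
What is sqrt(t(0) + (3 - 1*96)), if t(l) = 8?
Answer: I*sqrt(85) ≈ 9.2195*I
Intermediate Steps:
sqrt(t(0) + (3 - 1*96)) = sqrt(8 + (3 - 1*96)) = sqrt(8 + (3 - 96)) = sqrt(8 - 93) = sqrt(-85) = I*sqrt(85)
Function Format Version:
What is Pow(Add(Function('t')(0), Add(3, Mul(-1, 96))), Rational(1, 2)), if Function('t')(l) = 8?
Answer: Mul(I, Pow(85, Rational(1, 2))) ≈ Mul(9.2195, I)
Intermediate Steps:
Pow(Add(Function('t')(0), Add(3, Mul(-1, 96))), Rational(1, 2)) = Pow(Add(8, Add(3, Mul(-1, 96))), Rational(1, 2)) = Pow(Add(8, Add(3, -96)), Rational(1, 2)) = Pow(Add(8, -93), Rational(1, 2)) = Pow(-85, Rational(1, 2)) = Mul(I, Pow(85, Rational(1, 2)))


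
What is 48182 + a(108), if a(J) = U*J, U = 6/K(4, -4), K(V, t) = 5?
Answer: 241558/5 ≈ 48312.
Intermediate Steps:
U = 6/5 ≈ 1.2000
a(J) = 6*J/5
48182 + a(108) = 48182 + (6/5)*108 = 48182 + 648/5 = 241558/5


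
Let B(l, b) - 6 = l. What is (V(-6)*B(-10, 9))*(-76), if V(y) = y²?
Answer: 10944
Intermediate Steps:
B(l, b) = 6 + l
(V(-6)*B(-10, 9))*(-76) = ((-6)²*(6 - 10))*(-76) = (36*(-4))*(-76) = -144*(-76) = 10944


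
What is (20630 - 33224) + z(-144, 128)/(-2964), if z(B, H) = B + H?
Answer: -9332150/741 ≈ -12594.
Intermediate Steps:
(20630 - 33224) + z(-144, 128)/(-2964) = (20630 - 33224) + (-144 + 128)/(-2964) = -12594 - 16*(-1/2964) = -12594 + 4/741 = -9332150/741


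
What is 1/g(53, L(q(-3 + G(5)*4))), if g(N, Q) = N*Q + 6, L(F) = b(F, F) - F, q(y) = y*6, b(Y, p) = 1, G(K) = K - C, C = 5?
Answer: 1/1013 ≈ 0.00098717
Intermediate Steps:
G(K) = -5 + K (G(K) = K - 1*5 = K - 5 = -5 + K)
q(y) = 6*y
L(F) = 1 - F
g(N, Q) = 6 + N*Q
1/g(53, L(q(-3 + G(5)*4))) = 1/(6 + 53*(1 - 6*(-3 + (-5 + 5)*4))) = 1/(6 + 53*(1 - 6*(-3 + 0*4))) = 1/(6 + 53*(1 - 6*(-3 + 0))) = 1/(6 + 53*(1 - 6*(-3))) = 1/(6 + 53*(1 - 1*(-18))) = 1/(6 + 53*(1 + 18)) = 1/(6 + 53*19) = 1/(6 + 1007) = 1/1013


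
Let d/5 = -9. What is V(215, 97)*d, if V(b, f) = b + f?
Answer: -14040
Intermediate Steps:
d = -45 (d = 5*(-9) = -45)
V(215, 97)*d = (215 + 97)*(-45) = 312*(-45) = -14040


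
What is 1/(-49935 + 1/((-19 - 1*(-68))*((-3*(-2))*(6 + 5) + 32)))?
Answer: -4802/239787869 ≈ -2.0026e-5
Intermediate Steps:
1/(-49935 + 1/((-19 - 1*(-68))*((-3*(-2))*(6 + 5) + 32))) = 1/(-49935 + 1/((-19 + 68)*(6*11 + 32))) = 1/(-49935 + 1/(49*(66 + 32))) = 1/(-49935 + 1/(49*98)) = 1/(-49935 + 1/4802) = 1/(-239787869/4802) = -4802/239787869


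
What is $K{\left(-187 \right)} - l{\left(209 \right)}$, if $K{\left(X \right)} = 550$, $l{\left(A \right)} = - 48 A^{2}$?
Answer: $2097238$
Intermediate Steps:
$K{\left(-187 \right)} - l{\left(209 \right)} = 550 - - 48 \cdot 209^{2} = 550 - \left(-48\right) 43681 = 550 - -2096688 = 550 + 2096688 = 2097238$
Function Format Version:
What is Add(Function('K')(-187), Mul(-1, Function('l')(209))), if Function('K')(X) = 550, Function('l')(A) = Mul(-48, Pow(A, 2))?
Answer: 2097238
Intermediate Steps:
Add(Function('K')(-187), Mul(-1, Function('l')(209))) = Add(550, Mul(-1, Mul(-48, Pow(209, 2)))) = Add(550, Mul(-1, Mul(-48, 43681))) = Add(550, Mul(-1, -2096688)) = Add(550, 2096688) = 2097238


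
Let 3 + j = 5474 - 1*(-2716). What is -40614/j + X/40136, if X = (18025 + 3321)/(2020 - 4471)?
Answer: -665918238001/134230416972 ≈ -4.9610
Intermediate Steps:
j = 8187 (j = -3 + (5474 - 1*(-2716)) = -3 + (5474 + 2716) = -3 + 8190 = 8187)
X = -21346/2451 (X = 21346/(-2451) = 21346*(-1/2451) = -21346/2451 ≈ -8.7091)
-40614/j + X/40136 = -40614/8187 - 21346/2451/40136 = -40614*1/8187 - 21346/2451*1/40136 = -13538/2729 - 10673/49186668 = -665918238001/134230416972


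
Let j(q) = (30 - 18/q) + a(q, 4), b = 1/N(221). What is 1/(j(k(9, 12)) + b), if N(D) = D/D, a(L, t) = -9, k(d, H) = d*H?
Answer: 6/131 ≈ 0.045802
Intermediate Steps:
k(d, H) = H*d
N(D) = 1
b = 1 (b = 1/1 = 1)
j(q) = 21 - 18/q (j(q) = (30 - 18/q) - 9 = 21 - 18/q)
1/(j(k(9, 12)) + b) = 1/((21 - 18/(12*9)) + 1) = 1/((21 - 18/108) + 1) = 1/((21 - 18*1/108) + 1) = 1/((21 - 1/6) + 1) = 1/(125/6 + 1) = 1/(131/6) = 6/131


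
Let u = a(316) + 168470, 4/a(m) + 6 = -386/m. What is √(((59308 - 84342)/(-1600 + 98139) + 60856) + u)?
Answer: 2*√695614530281644152942/110150999 ≈ 478.88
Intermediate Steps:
a(m) = 4/(-6 - 386/m)
u = 192223638/1141 (u = -2*316/(193 + 3*316) + 168470 = -2*316/(193 + 948) + 168470 = -2*316/1141 + 168470 = -2*316*1/1141 + 168470 = -632/1141 + 168470 = 192223638/1141 ≈ 1.6847e+5)
√(((59308 - 84342)/(-1600 + 98139) + 60856) + u) = √(((59308 - 84342)/(-1600 + 98139) + 60856) + 192223638/1141) = √((-25034/96539 + 60856) + 192223638/1141) = √(5874952350/96539 + 192223638/1141) = √(25260398420232/110150999) = 2*√695614530281644152942/110150999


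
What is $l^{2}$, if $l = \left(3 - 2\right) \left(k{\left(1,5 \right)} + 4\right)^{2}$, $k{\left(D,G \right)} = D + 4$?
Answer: $6561$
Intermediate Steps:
$k{\left(D,G \right)} = 4 + D$
$l = 81$ ($l = \left(3 - 2\right) \left(\left(4 + 1\right) + 4\right)^{2} = 1 \left(5 + 4\right)^{2} = 1 \cdot 9^{2} = 1 \cdot 81 = 81$)
$l^{2} = 81^{2} = 6561$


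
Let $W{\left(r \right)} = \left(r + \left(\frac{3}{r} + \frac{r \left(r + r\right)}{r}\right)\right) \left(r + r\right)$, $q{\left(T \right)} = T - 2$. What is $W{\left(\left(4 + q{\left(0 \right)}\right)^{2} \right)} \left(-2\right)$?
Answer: $-204$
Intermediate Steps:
$q{\left(T \right)} = -2 + T$
$W{\left(r \right)} = 2 r \left(3 r + \frac{3}{r}\right)$ ($W{\left(r \right)} = \left(r + \left(\frac{3}{r} + \frac{r 2 r}{r}\right)\right) 2 r = \left(r + \left(\frac{3}{r} + \frac{2 r^{2}}{r}\right)\right) 2 r = \left(r + \left(\frac{3}{r} + 2 r\right)\right) 2 r = \left(r + \left(2 r + \frac{3}{r}\right)\right) 2 r = \left(3 r + \frac{3}{r}\right) 2 r = 2 r \left(3 r + \frac{3}{r}\right)$)
$W{\left(\left(4 + q{\left(0 \right)}\right)^{2} \right)} \left(-2\right) = \left(6 + 6 \left(\left(4 + \left(-2 + 0\right)\right)^{2}\right)^{2}\right) \left(-2\right) = \left(6 + 6 \left(\left(4 - 2\right)^{2}\right)^{2}\right) \left(-2\right) = \left(6 + 6 \left(2^{2}\right)^{2}\right) \left(-2\right) = \left(6 + 6 \cdot 4^{2}\right) \left(-2\right) = \left(6 + 6 \cdot 16\right) \left(-2\right) = \left(6 + 96\right) \left(-2\right) = 102 \left(-2\right) = -204$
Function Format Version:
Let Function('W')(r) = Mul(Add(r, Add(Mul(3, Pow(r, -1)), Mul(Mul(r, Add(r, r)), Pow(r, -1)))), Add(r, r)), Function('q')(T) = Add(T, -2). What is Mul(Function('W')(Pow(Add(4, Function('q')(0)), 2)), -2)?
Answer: -204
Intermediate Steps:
Function('q')(T) = Add(-2, T)
Function('W')(r) = Mul(2, r, Add(Mul(3, r), Mul(3, Pow(r, -1)))) (Function('W')(r) = Mul(Add(r, Add(Mul(3, Pow(r, -1)), Mul(Mul(r, Mul(2, r)), Pow(r, -1)))), Mul(2, r)) = Mul(Add(r, Add(Mul(3, Pow(r, -1)), Mul(Mul(2, Pow(r, 2)), Pow(r, -1)))), Mul(2, r)) = Mul(Add(r, Add(Mul(3, Pow(r, -1)), Mul(2, r))), Mul(2, r)) = Mul(Add(r, Add(Mul(2, r), Mul(3, Pow(r, -1)))), Mul(2, r)) = Mul(Add(Mul(3, r), Mul(3, Pow(r, -1))), Mul(2, r)) = Mul(2, r, Add(Mul(3, r), Mul(3, Pow(r, -1)))))
Mul(Function('W')(Pow(Add(4, Function('q')(0)), 2)), -2) = Mul(Add(6, Mul(6, Pow(Pow(Add(4, Add(-2, 0)), 2), 2))), -2) = Mul(Add(6, Mul(6, Pow(Pow(Add(4, -2), 2), 2))), -2) = Mul(Add(6, Mul(6, Pow(Pow(2, 2), 2))), -2) = Mul(Add(6, Mul(6, Pow(4, 2))), -2) = Mul(Add(6, Mul(6, 16)), -2) = Mul(Add(6, 96), -2) = Mul(102, -2) = -204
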